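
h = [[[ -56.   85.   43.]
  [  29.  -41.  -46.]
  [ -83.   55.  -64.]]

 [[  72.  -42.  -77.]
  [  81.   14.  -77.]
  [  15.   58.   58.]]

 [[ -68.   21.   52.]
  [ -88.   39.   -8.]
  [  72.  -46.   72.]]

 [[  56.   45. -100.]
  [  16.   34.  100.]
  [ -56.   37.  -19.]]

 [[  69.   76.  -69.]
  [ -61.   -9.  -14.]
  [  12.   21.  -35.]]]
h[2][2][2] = 72.0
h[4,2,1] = 21.0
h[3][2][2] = -19.0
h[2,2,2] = 72.0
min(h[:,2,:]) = -83.0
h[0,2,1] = 55.0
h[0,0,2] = 43.0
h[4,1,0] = -61.0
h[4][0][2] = -69.0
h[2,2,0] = 72.0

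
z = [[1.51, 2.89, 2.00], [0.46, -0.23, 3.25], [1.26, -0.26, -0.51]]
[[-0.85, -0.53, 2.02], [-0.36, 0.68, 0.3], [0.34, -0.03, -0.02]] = z@[[0.15, -0.01, 0.14], [-0.27, -0.31, 0.55], [-0.15, 0.19, 0.11]]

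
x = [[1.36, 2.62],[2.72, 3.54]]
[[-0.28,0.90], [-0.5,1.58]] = x@[[-0.13, 0.41], [-0.04, 0.13]]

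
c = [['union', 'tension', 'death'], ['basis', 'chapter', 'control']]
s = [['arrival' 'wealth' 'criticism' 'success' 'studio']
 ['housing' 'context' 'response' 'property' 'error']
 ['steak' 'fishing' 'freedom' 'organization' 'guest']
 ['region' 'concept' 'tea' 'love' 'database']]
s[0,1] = 'wealth'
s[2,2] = 'freedom'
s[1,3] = 'property'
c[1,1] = 'chapter'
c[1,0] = 'basis'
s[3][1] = 'concept'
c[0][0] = 'union'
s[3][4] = 'database'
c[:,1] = ['tension', 'chapter']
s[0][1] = 'wealth'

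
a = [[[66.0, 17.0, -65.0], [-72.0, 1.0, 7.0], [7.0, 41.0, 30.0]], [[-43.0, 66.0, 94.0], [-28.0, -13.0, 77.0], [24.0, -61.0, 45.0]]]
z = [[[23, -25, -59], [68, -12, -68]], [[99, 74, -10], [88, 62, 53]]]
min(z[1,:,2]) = -10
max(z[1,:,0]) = 99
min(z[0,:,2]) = -68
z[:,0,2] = [-59, -10]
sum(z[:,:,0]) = 278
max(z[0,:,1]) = -12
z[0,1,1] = -12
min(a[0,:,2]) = -65.0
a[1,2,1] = -61.0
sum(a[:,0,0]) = 23.0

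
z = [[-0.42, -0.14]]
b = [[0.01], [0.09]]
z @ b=[[-0.02]]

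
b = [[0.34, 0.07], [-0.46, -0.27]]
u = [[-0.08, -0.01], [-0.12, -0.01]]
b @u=[[-0.04, -0.00], [0.07, 0.01]]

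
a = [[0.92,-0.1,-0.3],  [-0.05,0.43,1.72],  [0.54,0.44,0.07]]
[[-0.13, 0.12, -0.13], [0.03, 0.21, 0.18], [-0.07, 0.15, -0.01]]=a @[[-0.14, 0.17, -0.11], [0.02, 0.11, 0.09], [0.01, 0.1, 0.08]]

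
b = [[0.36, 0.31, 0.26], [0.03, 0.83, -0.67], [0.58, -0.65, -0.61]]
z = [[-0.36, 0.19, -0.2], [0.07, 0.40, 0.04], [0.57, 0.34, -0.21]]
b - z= [[0.72,0.12,0.46], [-0.04,0.43,-0.71], [0.01,-0.99,-0.40]]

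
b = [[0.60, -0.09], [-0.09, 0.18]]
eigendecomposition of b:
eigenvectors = [[0.98, 0.2], [-0.2, 0.98]]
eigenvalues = [0.62, 0.16]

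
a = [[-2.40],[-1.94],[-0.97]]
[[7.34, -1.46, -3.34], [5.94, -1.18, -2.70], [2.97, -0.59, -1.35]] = a @ [[-3.06, 0.61, 1.39]]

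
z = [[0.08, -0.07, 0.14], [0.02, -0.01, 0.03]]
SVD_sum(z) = [[0.08, -0.07, 0.14], [0.02, -0.01, 0.03]] + [[-0.00,  -0.00,  -0.0], [0.00,  0.0,  0.00]]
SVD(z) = [[-0.98, -0.21], [-0.21, 0.98]] @ diag([0.1796349084109624, 0.0055946117099517955]) @ [[-0.46, 0.39, -0.8], [0.55, 0.83, 0.09]]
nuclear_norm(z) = 0.19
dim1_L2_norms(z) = [0.18, 0.04]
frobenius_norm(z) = 0.18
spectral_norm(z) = 0.18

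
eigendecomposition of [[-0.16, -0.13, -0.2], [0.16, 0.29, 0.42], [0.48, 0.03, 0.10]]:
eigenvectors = [[(-0.3-0.09j), -0.30+0.09j, -0.07+0.00j],[(0.79+0j), 0.79-0.00j, (-0.81+0j)],[(-0.22+0.48j), -0.22-0.48j, 0.58+0.00j]]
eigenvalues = [(0.11+0.24j), (0.11-0.24j), 0j]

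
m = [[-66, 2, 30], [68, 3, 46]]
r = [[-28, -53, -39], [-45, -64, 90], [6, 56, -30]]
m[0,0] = -66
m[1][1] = 3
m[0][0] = -66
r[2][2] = -30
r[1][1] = -64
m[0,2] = 30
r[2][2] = -30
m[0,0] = -66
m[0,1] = 2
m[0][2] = 30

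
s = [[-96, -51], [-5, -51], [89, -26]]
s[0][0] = -96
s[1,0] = -5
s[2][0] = 89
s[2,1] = -26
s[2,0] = 89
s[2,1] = -26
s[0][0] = -96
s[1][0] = -5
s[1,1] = -51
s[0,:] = [-96, -51]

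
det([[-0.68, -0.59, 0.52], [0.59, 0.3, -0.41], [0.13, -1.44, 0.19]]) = -0.002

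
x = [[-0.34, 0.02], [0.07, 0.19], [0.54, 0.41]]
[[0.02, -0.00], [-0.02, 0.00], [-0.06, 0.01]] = x @ [[-0.05,  0.01], [-0.08,  0.02]]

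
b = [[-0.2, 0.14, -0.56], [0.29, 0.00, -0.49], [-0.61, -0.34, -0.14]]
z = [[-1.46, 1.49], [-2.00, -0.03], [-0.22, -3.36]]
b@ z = [[0.14, 1.58], [-0.32, 2.08], [1.60, -0.43]]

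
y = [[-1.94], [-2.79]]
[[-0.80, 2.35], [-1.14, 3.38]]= y @ [[0.41,-1.21]]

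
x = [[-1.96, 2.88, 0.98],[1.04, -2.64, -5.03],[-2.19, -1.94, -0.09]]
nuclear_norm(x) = 11.63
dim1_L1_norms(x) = [5.82, 8.71, 4.22]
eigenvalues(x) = [(2.76+0j), (-3.73+1.3j), (-3.73-1.3j)]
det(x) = 43.01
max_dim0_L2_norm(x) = 5.13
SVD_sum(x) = [[-0.73,1.78,2.25], [1.39,-3.40,-4.31], [0.17,-0.42,-0.53]] + [[-0.37, -0.2, 0.04], [0.11, 0.06, -0.01], [-2.47, -1.36, 0.28]] + [[-0.87, 1.31, -1.31],  [-0.47, 0.7, -0.70],  [0.11, -0.16, 0.16]]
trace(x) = -4.69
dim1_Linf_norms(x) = [2.88, 5.03, 2.19]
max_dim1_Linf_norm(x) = 5.03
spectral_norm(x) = 6.43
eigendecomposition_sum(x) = [[(0.36+0j), (0.4-0j), -0.58+0.00j], [(0.88+0j), (0.99-0j), (-1.43+0j)], [-0.87-0.00j, -0.98+0.00j, (1.42+0j)]] + [[(-1.16+1.9j), (1.24+2.7j), (0.78+3.5j)], [(0.08-1.69j), -1.81-1.35j, -1.80-2.05j], [-0.66+0.01j, (-0.48+0.73j), -0.76+0.75j]] + [[(-1.16-1.9j), (1.24-2.7j), 0.78-3.50j], [0.08+1.69j, (-1.81+1.35j), -1.80+2.05j], [-0.66-0.01j, (-0.48-0.73j), (-0.76-0.75j)]]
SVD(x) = [[-0.46, -0.15, -0.88], [0.88, 0.04, -0.47], [0.11, -0.99, 0.11]] @ diag([6.430891778582443, 2.8659498049374053, 2.333722915802124]) @ [[0.25, -0.60, -0.76], [0.87, 0.48, -0.10], [0.42, -0.64, 0.64]]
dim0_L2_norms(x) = [3.12, 4.36, 5.13]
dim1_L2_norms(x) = [3.62, 5.78, 2.93]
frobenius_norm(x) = 7.42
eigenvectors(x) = [[(0.28+0j), (0.77+0j), (0.77-0j)], [(0.68+0j), (-0.52+0.28j), (-0.52-0.28j)], [-0.68+0.00j, (0.12+0.19j), (0.12-0.19j)]]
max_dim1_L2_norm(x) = 5.78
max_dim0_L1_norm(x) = 7.46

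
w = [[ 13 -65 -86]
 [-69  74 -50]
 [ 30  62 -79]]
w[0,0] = 13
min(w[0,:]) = -86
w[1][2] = -50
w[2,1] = 62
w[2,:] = [30, 62, -79]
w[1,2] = -50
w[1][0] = -69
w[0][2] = -86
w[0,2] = -86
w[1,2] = -50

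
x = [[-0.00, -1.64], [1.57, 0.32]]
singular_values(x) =[1.78, 1.45]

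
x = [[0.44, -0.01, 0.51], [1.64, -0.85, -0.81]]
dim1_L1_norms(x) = [0.96, 3.3]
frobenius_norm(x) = 2.13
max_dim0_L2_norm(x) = 1.7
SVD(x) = [[0.09,1.00],  [1.0,-0.09]] @ diag([2.0238062580696132, 0.6528462528025027]) @ [[0.83,-0.42,-0.38], [0.45,0.1,0.89]]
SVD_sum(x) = [[0.14, -0.07, -0.07], [1.67, -0.84, -0.76]] + [[0.30, 0.06, 0.58], [-0.03, -0.01, -0.05]]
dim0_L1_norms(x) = [2.08, 0.86, 1.32]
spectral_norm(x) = 2.02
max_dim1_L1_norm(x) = 3.3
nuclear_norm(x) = 2.68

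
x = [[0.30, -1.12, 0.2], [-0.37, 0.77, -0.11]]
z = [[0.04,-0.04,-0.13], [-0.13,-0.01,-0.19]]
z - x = [[-0.26, 1.08, -0.33], [0.24, -0.78, -0.08]]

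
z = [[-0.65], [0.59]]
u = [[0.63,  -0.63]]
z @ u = [[-0.41, 0.41], [0.37, -0.37]]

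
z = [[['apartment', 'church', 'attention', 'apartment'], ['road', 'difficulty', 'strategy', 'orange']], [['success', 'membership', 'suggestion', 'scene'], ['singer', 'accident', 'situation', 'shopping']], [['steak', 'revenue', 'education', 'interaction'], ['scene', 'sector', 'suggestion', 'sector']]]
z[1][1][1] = 'accident'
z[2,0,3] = 'interaction'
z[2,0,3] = 'interaction'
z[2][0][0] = 'steak'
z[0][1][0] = 'road'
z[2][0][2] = 'education'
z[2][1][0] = 'scene'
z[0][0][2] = 'attention'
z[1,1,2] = 'situation'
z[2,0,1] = 'revenue'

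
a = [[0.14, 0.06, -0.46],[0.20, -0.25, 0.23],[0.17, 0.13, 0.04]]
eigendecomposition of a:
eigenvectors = [[(0.76+0j), (0.76-0j), (0.29+0j)],  [0.12-0.38j, (0.12+0.38j), -0.94+0.00j],  [0.01-0.51j, 0.01+0.51j, (0.19+0j)]]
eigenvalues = [(0.14+0.28j), (0.14-0.28j), (-0.36+0j)]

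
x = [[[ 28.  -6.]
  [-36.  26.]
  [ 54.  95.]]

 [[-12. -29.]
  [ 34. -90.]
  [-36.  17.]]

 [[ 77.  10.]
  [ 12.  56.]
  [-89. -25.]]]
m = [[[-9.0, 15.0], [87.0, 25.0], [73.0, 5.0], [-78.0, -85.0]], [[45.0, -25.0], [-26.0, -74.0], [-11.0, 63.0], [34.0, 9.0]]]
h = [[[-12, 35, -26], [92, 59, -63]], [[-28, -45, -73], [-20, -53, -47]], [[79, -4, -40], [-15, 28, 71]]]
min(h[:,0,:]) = -73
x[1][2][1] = 17.0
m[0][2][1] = 5.0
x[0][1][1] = 26.0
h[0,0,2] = -26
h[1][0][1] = -45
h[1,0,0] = -28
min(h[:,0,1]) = -45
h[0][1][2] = -63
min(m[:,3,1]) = -85.0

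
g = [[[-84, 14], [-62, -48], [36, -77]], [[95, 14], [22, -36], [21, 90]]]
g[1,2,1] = 90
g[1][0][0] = 95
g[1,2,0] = 21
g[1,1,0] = 22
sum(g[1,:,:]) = 206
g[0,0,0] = -84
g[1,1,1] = -36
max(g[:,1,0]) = 22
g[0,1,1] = -48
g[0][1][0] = -62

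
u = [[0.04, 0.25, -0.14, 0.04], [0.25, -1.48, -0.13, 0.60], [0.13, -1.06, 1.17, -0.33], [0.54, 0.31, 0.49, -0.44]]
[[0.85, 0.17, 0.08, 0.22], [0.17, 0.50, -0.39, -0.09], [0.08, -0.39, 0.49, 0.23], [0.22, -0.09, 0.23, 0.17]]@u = [[0.21, -0.06, 0.06, 0.01], [0.03, -0.31, -0.59, 0.48], [0.09, 0.15, 0.73, -0.49], [0.11, -0.00, 0.33, -0.20]]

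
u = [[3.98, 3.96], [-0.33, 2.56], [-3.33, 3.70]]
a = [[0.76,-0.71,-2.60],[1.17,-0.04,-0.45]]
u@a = [[7.66, -2.98, -12.13], [2.74, 0.13, -0.29], [1.80, 2.22, 6.99]]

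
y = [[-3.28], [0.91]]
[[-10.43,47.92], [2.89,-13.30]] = y @ [[3.18, -14.61]]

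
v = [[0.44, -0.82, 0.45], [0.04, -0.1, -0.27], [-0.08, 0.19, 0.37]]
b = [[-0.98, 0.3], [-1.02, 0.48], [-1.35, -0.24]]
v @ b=[[-0.2, -0.37], [0.43, 0.03], [-0.61, -0.02]]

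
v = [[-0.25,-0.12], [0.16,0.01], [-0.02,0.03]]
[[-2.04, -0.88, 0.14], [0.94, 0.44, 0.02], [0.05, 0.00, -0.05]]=v@[[5.53, 2.62, 0.24], [5.45, 1.85, -1.66]]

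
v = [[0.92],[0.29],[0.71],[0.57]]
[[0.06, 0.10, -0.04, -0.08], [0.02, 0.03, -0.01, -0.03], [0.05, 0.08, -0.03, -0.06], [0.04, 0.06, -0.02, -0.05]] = v@[[0.07, 0.11, -0.04, -0.09]]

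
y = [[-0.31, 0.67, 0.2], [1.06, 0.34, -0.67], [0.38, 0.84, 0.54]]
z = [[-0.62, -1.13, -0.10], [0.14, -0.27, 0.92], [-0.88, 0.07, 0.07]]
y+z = [[-0.93, -0.46, 0.1], [1.20, 0.07, 0.25], [-0.50, 0.91, 0.61]]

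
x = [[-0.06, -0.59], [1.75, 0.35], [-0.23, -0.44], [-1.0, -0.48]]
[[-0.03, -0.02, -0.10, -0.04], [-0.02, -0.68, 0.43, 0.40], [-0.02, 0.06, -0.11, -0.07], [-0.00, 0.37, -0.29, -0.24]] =x @ [[-0.02, -0.4, 0.22, 0.22],[0.05, 0.07, 0.14, 0.04]]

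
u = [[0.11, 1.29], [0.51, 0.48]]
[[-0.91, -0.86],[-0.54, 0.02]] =u @ [[-0.43, 0.73], [-0.67, -0.73]]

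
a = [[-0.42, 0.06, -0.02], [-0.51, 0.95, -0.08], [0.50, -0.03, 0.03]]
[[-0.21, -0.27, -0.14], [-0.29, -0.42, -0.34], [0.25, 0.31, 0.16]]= a @ [[0.48, 0.62, 0.33], [-0.03, -0.10, -0.22], [0.19, 0.05, -0.52]]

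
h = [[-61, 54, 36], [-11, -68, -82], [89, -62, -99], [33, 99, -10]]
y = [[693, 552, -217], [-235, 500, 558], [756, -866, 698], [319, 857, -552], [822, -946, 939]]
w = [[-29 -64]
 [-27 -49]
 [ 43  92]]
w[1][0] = -27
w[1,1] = -49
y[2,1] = -866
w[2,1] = 92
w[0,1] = -64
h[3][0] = 33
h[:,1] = [54, -68, -62, 99]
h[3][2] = -10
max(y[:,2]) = 939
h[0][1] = 54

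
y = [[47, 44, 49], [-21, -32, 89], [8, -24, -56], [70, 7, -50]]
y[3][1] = 7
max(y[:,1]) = 44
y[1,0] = -21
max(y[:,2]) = 89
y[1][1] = -32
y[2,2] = -56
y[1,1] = -32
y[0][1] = 44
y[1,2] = 89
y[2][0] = 8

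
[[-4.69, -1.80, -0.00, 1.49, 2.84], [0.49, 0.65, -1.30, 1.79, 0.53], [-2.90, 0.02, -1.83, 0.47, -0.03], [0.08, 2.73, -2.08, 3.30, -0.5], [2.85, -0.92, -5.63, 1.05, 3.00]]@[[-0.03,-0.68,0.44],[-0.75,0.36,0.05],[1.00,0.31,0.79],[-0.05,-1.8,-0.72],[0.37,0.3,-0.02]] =[[2.47, 0.71, -3.28], [-1.7, -3.57, -2.08], [-1.79, 0.56, -3.06], [-4.48, -5.81, -3.84], [-3.97, -5.0, -4.06]]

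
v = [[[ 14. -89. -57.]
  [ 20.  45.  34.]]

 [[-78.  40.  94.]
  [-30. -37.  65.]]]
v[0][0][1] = -89.0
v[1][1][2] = 65.0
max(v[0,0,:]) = 14.0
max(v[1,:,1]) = 40.0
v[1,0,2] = 94.0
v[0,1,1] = 45.0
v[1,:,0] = [-78.0, -30.0]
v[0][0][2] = -57.0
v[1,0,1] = 40.0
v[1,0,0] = -78.0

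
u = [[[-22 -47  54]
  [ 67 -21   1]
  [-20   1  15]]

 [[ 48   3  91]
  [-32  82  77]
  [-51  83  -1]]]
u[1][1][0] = -32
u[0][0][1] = -47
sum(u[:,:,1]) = 101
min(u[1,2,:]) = -51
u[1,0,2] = 91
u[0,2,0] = -20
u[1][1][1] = 82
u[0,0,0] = -22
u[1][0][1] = 3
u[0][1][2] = 1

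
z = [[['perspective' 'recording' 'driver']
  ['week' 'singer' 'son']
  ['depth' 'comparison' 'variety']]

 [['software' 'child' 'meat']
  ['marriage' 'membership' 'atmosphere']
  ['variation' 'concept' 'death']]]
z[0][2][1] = 'comparison'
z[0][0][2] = 'driver'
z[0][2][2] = 'variety'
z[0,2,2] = 'variety'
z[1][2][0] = 'variation'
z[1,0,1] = 'child'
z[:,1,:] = [['week', 'singer', 'son'], ['marriage', 'membership', 'atmosphere']]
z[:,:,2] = [['driver', 'son', 'variety'], ['meat', 'atmosphere', 'death']]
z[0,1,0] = 'week'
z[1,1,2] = 'atmosphere'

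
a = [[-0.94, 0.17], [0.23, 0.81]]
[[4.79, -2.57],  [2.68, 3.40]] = a @ [[-4.28, 3.32], [4.53, 3.25]]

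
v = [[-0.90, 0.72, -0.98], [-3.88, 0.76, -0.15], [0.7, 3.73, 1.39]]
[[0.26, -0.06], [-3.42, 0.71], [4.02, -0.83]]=v @ [[1.11, -0.23], [1.06, -0.22], [-0.51, 0.11]]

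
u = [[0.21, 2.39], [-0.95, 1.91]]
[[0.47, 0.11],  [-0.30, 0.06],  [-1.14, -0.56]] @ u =[[-0.01, 1.33], [-0.12, -0.6], [0.29, -3.79]]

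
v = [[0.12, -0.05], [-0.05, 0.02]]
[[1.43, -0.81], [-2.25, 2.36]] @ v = [[0.21, -0.09], [-0.39, 0.16]]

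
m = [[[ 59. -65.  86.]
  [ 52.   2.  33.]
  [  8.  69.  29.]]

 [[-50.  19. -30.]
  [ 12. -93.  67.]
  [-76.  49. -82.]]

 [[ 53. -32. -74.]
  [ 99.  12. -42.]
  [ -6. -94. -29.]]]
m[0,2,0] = 8.0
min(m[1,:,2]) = -82.0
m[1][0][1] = 19.0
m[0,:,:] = [[59.0, -65.0, 86.0], [52.0, 2.0, 33.0], [8.0, 69.0, 29.0]]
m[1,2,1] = 49.0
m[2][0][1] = -32.0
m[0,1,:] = [52.0, 2.0, 33.0]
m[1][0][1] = 19.0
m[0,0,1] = -65.0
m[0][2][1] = 69.0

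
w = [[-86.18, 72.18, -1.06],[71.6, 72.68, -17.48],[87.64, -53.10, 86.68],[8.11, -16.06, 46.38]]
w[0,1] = 72.18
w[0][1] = 72.18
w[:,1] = [72.18, 72.68, -53.1, -16.06]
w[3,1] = -16.06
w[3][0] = 8.11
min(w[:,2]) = -17.48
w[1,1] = 72.68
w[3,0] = 8.11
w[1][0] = 71.6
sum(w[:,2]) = 114.52000000000001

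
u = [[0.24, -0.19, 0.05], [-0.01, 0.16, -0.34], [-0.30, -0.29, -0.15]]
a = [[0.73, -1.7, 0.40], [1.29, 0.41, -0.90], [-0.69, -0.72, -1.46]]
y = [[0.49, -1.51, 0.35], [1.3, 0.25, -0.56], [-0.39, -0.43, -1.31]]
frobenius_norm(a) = 3.06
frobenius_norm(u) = 0.66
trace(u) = 0.25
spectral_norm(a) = 1.90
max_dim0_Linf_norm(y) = 1.51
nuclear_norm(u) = 1.11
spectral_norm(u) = 0.46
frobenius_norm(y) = 2.60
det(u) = -0.05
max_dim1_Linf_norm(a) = 1.7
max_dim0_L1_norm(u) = 0.64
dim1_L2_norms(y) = [1.63, 1.44, 1.43]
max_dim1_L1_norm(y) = 2.35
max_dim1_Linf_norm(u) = 0.34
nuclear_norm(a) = 5.28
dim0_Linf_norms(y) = [1.3, 1.51, 1.31]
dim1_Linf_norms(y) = [1.51, 1.3, 1.31]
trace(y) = -0.57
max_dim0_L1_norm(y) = 2.22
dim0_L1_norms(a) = [2.71, 2.83, 2.76]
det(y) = -3.34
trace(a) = -0.32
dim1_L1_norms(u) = [0.48, 0.51, 0.74]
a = y + u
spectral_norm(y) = 1.63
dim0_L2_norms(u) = [0.38, 0.38, 0.37]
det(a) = -5.43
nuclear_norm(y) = 4.49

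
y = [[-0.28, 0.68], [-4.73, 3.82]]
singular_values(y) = [6.11, 0.35]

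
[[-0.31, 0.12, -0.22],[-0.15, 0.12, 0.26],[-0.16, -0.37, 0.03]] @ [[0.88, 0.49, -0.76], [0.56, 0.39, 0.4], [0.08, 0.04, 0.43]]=[[-0.22, -0.11, 0.19], [-0.04, -0.02, 0.27], [-0.35, -0.22, -0.01]]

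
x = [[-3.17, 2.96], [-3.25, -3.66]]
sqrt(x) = [[0.93, 1.92], [-2.11, 0.61]]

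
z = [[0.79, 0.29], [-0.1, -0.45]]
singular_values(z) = [0.89, 0.37]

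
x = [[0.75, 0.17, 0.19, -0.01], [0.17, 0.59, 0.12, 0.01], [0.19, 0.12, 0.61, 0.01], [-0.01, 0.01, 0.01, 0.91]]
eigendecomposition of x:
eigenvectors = [[0.73, 0.05, -0.51, 0.46], [0.46, -0.01, -0.14, -0.88], [0.51, -0.0, 0.85, 0.13], [0.03, -1.00, -0.03, 0.03]]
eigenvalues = [0.99, 0.91, 0.48, 0.48]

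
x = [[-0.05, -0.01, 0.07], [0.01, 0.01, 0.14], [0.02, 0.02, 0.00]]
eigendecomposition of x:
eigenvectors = [[0.13, 0.86, 0.62],[0.93, 0.39, -0.77],[0.34, -0.31, 0.13]]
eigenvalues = [0.06, -0.08, -0.02]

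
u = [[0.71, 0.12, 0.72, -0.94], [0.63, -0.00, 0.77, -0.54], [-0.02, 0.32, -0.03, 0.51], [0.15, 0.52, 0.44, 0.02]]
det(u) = 0.05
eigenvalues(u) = [(0.63+0.28j), (0.63-0.28j), (-0.28+0.15j), (-0.28-0.15j)]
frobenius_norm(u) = 2.01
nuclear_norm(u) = 2.99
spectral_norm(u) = 1.84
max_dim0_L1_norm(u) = 2.01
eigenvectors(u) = [[(-0.02+0.5j), (-0.02-0.5j), -0.15+0.47j, (-0.15-0.47j)], [0.24+0.26j, (0.24-0.26j), (-0.56+0j), (-0.56-0j)], [0.52-0.11j, (0.52+0.11j), (0.47-0.29j), 0.47+0.29j], [0.58+0.00j, 0.58-0.00j, (0.21+0.3j), 0.21-0.30j]]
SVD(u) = [[-0.75,0.11,-0.41,-0.51],[-0.61,-0.07,0.74,0.29],[0.17,-0.65,0.34,-0.66],[-0.20,-0.75,-0.41,0.47]] @ diag([1.8370266236696389, 0.7721848176681646, 0.25471066769403006, 0.12956182715048065]) @ [[-0.52, -0.08, -0.60, 0.61], [-0.08, -0.76, -0.37, -0.53], [0.41, -0.62, 0.32, 0.59], [-0.74, -0.2, 0.63, -0.03]]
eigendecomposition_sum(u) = [[(0.37+0.12j),-0.01+0.15j,(0.25+0.21j),-0.34+0.02j],[0.25-0.12j,0.07+0.08j,(0.23-0.02j),(-0.16+0.18j)],[0.03-0.41j,(0.16-0.02j),(0.15-0.31j),(0.11+0.34j)],[(0.12-0.43j),0.18+0.01j,(0.23-0.3j),(0.03+0.39j)]] + [[0.37-0.12j, (-0.01-0.15j), 0.25-0.21j, (-0.34-0.02j)], [0.25+0.12j, 0.07-0.08j, (0.23+0.02j), (-0.16-0.18j)], [(0.03+0.41j), (0.16+0.02j), (0.15+0.31j), 0.11-0.34j], [0.12+0.43j, (0.18-0.01j), 0.23+0.30j, 0.03-0.39j]] + [[(-0.02-0.07j), 0.07+0.09j, (0.11-0.11j), (-0.13+0.06j)], [0.07-0.04j, -0.07+0.11j, (0.15+0.08j), -0.11-0.12j], [-0.04+0.07j, -0.13j, (-0.17+0.01j), (0.15+0.04j)], [(-0.05-0.02j), 0.08-0.00j, (-0.01-0.11j), -0.02+0.10j]] + [[-0.02+0.07j,0.07-0.09j,(0.11+0.11j),-0.13-0.06j],[(0.07+0.04j),(-0.07-0.11j),(0.15-0.08j),(-0.11+0.12j)],[-0.04-0.07j,0.13j,(-0.17-0.01j),0.15-0.04j],[(-0.05+0.02j),(0.08+0j),(-0.01+0.11j),-0.02-0.10j]]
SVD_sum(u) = [[0.71, 0.1, 0.83, -0.84], [0.58, 0.08, 0.67, -0.68], [-0.16, -0.02, -0.19, 0.19], [0.19, 0.03, 0.22, -0.22]] + [[-0.01, -0.06, -0.03, -0.04], [0.0, 0.04, 0.02, 0.03], [0.04, 0.38, 0.18, 0.27], [0.05, 0.44, 0.21, 0.31]] + [[-0.04,0.06,-0.03,-0.06], [0.08,-0.12,0.06,0.11], [0.04,-0.05,0.03,0.05], [-0.04,0.07,-0.03,-0.06]] + [[0.05, 0.01, -0.04, 0.00], [-0.03, -0.01, 0.02, -0.00], [0.06, 0.02, -0.05, 0.0], [-0.05, -0.01, 0.04, -0.0]]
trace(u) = 0.70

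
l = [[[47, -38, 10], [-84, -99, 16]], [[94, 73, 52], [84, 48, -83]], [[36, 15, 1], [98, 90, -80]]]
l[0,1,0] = -84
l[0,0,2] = 10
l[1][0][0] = 94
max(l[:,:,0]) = 98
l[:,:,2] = [[10, 16], [52, -83], [1, -80]]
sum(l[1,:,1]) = 121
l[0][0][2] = 10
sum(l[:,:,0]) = 275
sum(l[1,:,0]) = 178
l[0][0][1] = -38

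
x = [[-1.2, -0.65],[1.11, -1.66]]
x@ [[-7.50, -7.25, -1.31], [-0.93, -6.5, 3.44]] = [[9.6, 12.92, -0.66], [-6.78, 2.74, -7.16]]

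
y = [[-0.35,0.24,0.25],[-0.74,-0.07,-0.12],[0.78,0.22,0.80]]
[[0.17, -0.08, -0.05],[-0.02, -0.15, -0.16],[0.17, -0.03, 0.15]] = y@[[-0.04, 0.23, 0.21], [0.56, 0.41, 0.15], [0.1, -0.38, -0.06]]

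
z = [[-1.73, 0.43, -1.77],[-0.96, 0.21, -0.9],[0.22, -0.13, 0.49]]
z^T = [[-1.73, -0.96, 0.22], [0.43, 0.21, -0.13], [-1.77, -0.90, 0.49]]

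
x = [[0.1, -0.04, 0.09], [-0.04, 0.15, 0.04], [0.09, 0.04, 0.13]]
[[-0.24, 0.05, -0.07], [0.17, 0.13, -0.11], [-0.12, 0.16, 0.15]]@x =[[-0.03, 0.01, -0.03],[0.00, 0.01, 0.01],[-0.0, 0.03, 0.02]]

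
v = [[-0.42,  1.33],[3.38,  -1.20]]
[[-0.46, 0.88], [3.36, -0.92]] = v@[[0.98, -0.04],[-0.04, 0.65]]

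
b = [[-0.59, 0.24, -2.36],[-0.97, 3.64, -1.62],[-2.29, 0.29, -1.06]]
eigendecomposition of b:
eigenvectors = [[-0.65, -0.73, -0.03], [-0.27, 0.18, -1.00], [-0.71, 0.67, -0.05]]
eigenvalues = [-3.06, 1.52, 3.53]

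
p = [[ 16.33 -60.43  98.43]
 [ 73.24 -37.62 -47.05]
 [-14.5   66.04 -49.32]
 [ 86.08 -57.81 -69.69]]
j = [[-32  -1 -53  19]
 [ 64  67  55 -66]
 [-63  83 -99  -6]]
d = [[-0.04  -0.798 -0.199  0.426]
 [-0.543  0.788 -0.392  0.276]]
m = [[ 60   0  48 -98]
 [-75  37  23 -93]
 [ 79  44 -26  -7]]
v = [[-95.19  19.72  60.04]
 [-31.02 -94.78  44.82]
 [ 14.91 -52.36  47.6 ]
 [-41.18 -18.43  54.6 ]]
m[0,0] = 60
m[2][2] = -26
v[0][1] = 19.72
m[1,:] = [-75, 37, 23, -93]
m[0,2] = 48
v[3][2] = 54.6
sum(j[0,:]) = -67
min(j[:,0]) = -63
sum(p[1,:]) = -11.43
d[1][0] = -0.543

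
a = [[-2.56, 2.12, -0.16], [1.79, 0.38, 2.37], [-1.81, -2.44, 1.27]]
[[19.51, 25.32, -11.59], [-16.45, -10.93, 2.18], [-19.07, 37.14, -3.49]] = a@[[-2.15,-12.69,3.25],[6.13,-2.97,-1.64],[-6.3,5.45,-1.27]]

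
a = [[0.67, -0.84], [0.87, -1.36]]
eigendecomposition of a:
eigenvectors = [[0.87, 0.47], [0.49, 0.88]]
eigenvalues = [0.2, -0.89]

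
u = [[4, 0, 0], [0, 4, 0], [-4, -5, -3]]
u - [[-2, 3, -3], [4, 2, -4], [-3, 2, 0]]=[[6, -3, 3], [-4, 2, 4], [-1, -7, -3]]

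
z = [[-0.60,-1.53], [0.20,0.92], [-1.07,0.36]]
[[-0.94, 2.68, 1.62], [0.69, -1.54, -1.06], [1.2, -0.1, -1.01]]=z @[[-0.81, -0.44, 0.52], [0.93, -1.58, -1.26]]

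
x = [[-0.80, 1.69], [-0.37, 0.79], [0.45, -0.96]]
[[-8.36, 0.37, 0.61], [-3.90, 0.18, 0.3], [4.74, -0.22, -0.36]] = x @[[2.46, 2.43, 3.36], [-3.78, 1.37, 1.95]]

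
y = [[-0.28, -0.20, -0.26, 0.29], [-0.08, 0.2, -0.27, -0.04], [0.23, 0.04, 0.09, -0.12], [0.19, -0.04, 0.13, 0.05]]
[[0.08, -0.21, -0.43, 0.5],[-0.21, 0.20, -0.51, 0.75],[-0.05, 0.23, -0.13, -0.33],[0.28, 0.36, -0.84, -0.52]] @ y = [[-0.01, -0.1, 0.06, 0.11], [0.07, 0.03, 0.05, 0.03], [-0.10, 0.06, -0.10, -0.02], [-0.4, 0.0, -0.31, 0.14]]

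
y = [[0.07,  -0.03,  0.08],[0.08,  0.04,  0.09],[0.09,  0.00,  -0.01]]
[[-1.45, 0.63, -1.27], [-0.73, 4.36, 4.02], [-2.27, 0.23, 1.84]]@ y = [[-0.17,0.07,-0.05], [0.66,0.20,0.29], [0.03,0.08,-0.18]]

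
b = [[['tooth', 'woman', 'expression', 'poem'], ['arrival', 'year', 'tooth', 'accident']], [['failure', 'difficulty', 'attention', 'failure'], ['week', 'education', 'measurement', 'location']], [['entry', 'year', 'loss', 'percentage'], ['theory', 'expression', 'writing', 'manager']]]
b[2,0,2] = 'loss'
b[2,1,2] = 'writing'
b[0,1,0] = 'arrival'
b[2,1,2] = 'writing'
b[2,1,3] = 'manager'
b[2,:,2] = ['loss', 'writing']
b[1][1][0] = 'week'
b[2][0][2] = 'loss'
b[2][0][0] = 'entry'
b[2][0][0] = 'entry'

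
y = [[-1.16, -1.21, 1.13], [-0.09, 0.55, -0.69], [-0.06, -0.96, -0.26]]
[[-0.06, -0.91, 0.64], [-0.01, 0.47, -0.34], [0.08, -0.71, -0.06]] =y @ [[0.08, -0.07, -0.05], [-0.07, 0.76, -0.06], [-0.05, -0.06, 0.45]]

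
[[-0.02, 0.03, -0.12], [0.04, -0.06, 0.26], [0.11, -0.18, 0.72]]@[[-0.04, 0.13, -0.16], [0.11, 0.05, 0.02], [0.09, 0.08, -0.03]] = [[-0.01,  -0.01,  0.01], [0.02,  0.02,  -0.02], [0.04,  0.06,  -0.04]]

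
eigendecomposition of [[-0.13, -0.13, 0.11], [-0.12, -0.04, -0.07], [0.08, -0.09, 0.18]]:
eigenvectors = [[-0.37,0.84,-0.41], [0.36,0.54,0.76], [-0.86,-0.05,0.50]]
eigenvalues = [0.25, -0.22, -0.02]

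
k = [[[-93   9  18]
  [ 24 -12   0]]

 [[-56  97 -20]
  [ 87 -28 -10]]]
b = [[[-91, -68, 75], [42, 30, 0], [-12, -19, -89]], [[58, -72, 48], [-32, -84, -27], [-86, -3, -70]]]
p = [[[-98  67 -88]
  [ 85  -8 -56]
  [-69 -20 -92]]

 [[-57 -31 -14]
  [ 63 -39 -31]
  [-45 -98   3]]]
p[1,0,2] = -14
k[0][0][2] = 18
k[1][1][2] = -10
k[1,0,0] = -56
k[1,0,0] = -56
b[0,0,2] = 75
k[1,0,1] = 97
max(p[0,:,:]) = 85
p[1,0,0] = -57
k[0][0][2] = 18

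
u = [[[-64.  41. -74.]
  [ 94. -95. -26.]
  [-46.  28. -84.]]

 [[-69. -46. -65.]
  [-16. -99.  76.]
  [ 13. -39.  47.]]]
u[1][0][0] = -69.0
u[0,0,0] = -64.0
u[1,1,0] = -16.0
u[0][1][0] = 94.0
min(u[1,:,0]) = -69.0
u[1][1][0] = -16.0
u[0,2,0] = -46.0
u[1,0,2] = -65.0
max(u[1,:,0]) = 13.0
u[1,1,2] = 76.0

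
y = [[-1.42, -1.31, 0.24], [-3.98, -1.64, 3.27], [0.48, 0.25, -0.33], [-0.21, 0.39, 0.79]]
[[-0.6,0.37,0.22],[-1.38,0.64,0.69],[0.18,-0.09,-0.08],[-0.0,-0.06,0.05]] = y @[[0.15, -0.28, 0.11],[0.28, -0.01, -0.25],[-0.10, -0.15, 0.22]]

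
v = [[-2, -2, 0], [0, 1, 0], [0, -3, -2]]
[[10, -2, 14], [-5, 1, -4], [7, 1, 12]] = v @ [[0, 0, -3], [-5, 1, -4], [4, -2, 0]]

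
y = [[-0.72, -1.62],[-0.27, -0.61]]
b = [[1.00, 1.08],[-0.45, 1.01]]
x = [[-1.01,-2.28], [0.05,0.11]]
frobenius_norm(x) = 2.50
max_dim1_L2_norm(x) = 2.49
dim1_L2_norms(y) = [1.77, 0.67]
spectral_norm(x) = 2.50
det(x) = 0.00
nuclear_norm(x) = 2.50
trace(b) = 2.01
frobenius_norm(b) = 1.84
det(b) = 1.50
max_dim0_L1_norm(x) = 2.39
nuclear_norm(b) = 2.53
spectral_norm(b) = 1.58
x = b @ y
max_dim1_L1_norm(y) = 2.34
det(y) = 0.00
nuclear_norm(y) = 1.90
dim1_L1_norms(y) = [2.34, 0.88]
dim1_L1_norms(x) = [3.29, 0.16]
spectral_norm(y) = 1.89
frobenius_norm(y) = 1.89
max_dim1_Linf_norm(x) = 2.28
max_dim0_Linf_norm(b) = 1.08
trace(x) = -0.90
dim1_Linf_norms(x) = [2.28, 0.11]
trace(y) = -1.33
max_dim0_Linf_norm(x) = 2.28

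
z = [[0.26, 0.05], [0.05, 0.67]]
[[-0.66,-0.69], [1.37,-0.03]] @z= [[-0.21, -0.5], [0.35, 0.05]]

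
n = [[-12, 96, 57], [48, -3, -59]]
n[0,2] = 57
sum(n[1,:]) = -14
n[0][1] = 96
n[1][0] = 48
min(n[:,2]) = -59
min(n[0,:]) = -12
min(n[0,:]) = -12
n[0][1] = 96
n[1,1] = -3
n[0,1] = 96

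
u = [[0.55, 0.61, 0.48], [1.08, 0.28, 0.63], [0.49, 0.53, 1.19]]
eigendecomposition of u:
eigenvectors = [[-0.47, -0.48, -0.50], [-0.56, 0.87, -0.49], [-0.68, -0.14, 0.71]]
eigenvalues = [1.96, -0.42, 0.47]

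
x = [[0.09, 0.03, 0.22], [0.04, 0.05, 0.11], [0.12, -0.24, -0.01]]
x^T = [[0.09, 0.04, 0.12], [0.03, 0.05, -0.24], [0.22, 0.11, -0.01]]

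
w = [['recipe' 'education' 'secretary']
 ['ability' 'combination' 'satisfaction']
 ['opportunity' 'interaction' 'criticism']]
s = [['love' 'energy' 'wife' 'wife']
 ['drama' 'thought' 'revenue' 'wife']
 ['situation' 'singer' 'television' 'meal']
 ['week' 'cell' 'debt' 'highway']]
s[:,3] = ['wife', 'wife', 'meal', 'highway']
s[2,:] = ['situation', 'singer', 'television', 'meal']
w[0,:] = ['recipe', 'education', 'secretary']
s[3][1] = 'cell'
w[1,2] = 'satisfaction'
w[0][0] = 'recipe'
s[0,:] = ['love', 'energy', 'wife', 'wife']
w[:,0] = ['recipe', 'ability', 'opportunity']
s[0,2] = 'wife'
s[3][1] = 'cell'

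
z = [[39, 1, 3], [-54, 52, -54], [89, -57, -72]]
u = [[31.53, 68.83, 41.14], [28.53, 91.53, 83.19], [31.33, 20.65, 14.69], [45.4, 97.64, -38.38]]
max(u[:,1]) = 97.64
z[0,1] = 1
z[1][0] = -54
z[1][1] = 52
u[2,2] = 14.69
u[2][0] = 31.33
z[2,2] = -72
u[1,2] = 83.19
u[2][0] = 31.33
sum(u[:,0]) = 136.79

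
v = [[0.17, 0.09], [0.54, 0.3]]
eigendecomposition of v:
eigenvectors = [[-0.48, -0.29], [0.88, -0.96]]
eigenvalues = [0.01, 0.46]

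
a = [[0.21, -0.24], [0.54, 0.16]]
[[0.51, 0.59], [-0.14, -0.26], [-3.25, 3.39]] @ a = [[0.43, -0.03], [-0.17, -0.01], [1.15, 1.32]]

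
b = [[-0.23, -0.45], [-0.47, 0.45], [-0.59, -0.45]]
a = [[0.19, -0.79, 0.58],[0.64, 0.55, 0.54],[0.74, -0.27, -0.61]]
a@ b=[[-0.01, -0.70],[-0.72, -0.28],[0.32, -0.18]]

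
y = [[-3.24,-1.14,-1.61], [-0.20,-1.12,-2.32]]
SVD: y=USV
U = [[-0.88, -0.47], [-0.47, 0.88]]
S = [4.17, 1.92]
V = [[0.71,  0.37,  0.60], [0.7,  -0.24,  -0.68]]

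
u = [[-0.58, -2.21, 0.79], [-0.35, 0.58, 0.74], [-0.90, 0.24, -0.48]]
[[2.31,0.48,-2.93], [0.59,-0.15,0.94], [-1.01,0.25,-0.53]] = u @ [[0.22, -0.25, 0.66], [-0.61, -0.21, 1.34], [1.38, -0.16, 0.53]]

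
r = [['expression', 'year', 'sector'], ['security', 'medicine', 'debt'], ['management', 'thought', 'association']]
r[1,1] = 'medicine'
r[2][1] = 'thought'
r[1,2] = 'debt'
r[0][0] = 'expression'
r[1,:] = ['security', 'medicine', 'debt']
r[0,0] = 'expression'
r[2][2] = 'association'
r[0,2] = 'sector'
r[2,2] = 'association'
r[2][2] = 'association'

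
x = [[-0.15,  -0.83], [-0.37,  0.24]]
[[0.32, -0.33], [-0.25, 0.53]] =x @ [[0.38, -1.05], [-0.46, 0.59]]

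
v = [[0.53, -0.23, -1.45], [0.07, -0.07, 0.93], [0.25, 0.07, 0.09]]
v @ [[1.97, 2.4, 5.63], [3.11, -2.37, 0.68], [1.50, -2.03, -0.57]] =[[-1.85, 4.76, 3.65], [1.32, -1.55, -0.18], [0.85, 0.25, 1.4]]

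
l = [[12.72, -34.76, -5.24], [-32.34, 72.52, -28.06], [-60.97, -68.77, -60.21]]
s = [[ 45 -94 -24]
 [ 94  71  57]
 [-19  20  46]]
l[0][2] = -5.24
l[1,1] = 72.52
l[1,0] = -32.34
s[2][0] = -19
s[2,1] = 20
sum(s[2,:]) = 47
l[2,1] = -68.77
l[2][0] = -60.97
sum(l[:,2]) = -93.50999999999999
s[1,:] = [94, 71, 57]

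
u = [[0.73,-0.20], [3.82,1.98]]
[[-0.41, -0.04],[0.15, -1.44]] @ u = [[-0.45, 0.00], [-5.39, -2.88]]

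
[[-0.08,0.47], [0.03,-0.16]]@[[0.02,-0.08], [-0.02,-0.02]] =[[-0.01, -0.00], [0.00, 0.0]]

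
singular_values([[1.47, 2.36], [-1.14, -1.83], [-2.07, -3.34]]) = [5.27, 0.01]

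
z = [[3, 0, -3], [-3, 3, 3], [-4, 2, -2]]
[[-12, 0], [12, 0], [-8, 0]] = z @ [[0, 0], [0, 0], [4, 0]]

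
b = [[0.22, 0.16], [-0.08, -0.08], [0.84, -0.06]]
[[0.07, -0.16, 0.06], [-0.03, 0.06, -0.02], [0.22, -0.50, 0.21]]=b @ [[0.27,-0.61,0.25], [0.07,-0.19,0.04]]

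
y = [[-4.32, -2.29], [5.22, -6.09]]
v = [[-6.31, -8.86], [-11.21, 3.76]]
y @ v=[[52.93, 29.66], [35.33, -69.15]]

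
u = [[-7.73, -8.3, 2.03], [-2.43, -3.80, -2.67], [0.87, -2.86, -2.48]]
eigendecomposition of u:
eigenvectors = [[0.63, -0.94, -0.61], [-0.56, -0.34, 0.38], [0.54, -0.02, 0.7]]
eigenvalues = [1.48, -10.68, -4.81]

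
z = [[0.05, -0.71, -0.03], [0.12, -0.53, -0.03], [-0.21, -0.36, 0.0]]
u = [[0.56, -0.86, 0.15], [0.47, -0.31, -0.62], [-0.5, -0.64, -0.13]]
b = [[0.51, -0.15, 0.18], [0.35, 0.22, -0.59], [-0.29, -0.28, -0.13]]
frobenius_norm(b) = 1.01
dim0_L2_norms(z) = [0.25, 0.96, 0.04]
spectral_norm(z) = 0.96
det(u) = -0.59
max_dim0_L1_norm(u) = 1.81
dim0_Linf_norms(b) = [0.51, 0.28, 0.59]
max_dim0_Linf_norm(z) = 0.71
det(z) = -0.00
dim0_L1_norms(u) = [1.53, 1.81, 0.9]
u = b + z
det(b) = -0.14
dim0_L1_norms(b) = [1.15, 0.65, 0.9]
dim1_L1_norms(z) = [0.79, 0.68, 0.57]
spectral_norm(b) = 0.75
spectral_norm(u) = 1.20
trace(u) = 0.12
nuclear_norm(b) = 1.65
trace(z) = -0.48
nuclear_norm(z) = 1.21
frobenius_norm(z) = 0.99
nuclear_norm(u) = 2.61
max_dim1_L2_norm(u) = 1.04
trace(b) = 0.60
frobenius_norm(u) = 1.57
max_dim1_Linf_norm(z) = 0.71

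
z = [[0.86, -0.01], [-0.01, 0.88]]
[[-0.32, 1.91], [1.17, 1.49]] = z@[[-0.36, 2.24], [1.33, 1.72]]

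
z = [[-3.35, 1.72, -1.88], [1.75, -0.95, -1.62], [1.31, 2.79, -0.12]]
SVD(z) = [[-0.94,  0.06,  -0.33], [0.33,  -0.03,  -0.94], [-0.07,  -1.0,  0.01]] @ diag([4.39549614023781, 3.07760618576449, 2.24215384095264]) @ [[0.83, -0.48, 0.28], [-0.51, -0.86, 0.02], [-0.23, 0.16, 0.96]]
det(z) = -30.33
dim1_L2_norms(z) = [4.21, 2.57, 3.08]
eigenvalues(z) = [(-4.28+0j), (-0.07+2.66j), (-0.07-2.66j)]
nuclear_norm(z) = 9.72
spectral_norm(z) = 4.40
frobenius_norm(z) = 5.82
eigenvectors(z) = [[0.89+0.00j, (-0.1+0.37j), -0.10-0.37j], [-0.46+0.00j, (0.06+0.54j), (0.06-0.54j)], [(0.03+0j), 0.75+0.00j, 0.75-0.00j]]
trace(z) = -4.42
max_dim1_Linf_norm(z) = 3.35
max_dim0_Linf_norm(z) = 3.35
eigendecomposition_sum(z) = [[-3.17-0.00j,  (2.14-0j),  -0.60+0.00j], [1.62+0.00j,  -1.09+0.00j,  (0.31-0j)], [-0.09-0.00j,  0.06-0.00j,  -0.02+0.00j]] + [[-0.09+0.34j,(-0.21+0.66j),(-0.64-0.2j)], [0.06+0.51j,0.07+0.99j,-0.96+0.07j], [(0.7-0.01j),1.36+0.05j,(-0.05+1.32j)]] + [[-0.09-0.34j, (-0.21-0.66j), -0.64+0.20j], [0.06-0.51j, (0.07-0.99j), -0.96-0.07j], [0.70+0.01j, (1.36-0.05j), (-0.05-1.32j)]]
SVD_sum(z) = [[-3.43, 2.0, -1.17], [1.2, -0.7, 0.41], [-0.24, 0.14, -0.08]] + [[-0.09, -0.16, 0.0], [0.05, 0.09, -0.00], [1.56, 2.64, -0.06]] + [[0.17, -0.12, -0.71], [0.49, -0.34, -2.03], [-0.01, 0.0, 0.03]]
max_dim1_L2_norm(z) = 4.21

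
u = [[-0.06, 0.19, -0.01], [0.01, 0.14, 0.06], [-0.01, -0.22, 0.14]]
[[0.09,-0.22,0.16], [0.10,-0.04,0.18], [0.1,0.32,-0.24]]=u@[[-0.82, 0.93, 0.92], [0.3, -0.83, 1.16], [1.15, 1.06, 0.15]]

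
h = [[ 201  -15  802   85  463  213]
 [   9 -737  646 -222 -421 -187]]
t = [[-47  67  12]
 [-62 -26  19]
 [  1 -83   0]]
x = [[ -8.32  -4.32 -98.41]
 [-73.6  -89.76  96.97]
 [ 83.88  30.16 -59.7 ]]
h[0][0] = 201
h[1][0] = 9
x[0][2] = -98.41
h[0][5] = 213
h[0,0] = 201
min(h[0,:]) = -15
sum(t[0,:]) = 32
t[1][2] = 19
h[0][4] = 463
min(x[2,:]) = -59.7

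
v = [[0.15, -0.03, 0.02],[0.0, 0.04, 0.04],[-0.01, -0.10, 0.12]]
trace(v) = 0.31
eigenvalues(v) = [(0.15+0j), (0.08+0.05j), (0.08-0.05j)]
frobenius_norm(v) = 0.23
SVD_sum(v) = [[0.06, -0.06, 0.07], [0.00, -0.0, 0.0], [0.07, -0.07, 0.08]] + [[0.09, 0.03, -0.05], [-0.01, -0.00, 0.00], [-0.08, -0.03, 0.05]] + [[0.0, 0.00, 0.0], [0.0, 0.04, 0.04], [-0.00, -0.0, -0.00]]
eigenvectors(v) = [[0.99+0.00j,(0.02-0.16j),0.02+0.16j],[-0.06+0.00j,0.33-0.40j,(0.33+0.4j)],[-0.15+0.00j,(0.84+0j),(0.84-0j)]]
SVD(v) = [[-0.67, -0.74, 0.03], [-0.01, 0.05, 1.0], [-0.74, 0.67, -0.04]] @ diag([0.16754050048486782, 0.14239076544671483, 0.056169837215169334]) @ [[-0.56, 0.56, -0.61], [-0.83, -0.3, 0.48], [0.08, 0.77, 0.63]]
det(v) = 0.00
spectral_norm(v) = 0.17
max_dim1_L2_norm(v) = 0.16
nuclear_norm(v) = 0.37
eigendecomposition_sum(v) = [[0.15-0.00j, (-0.06+0j), (0.02-0j)], [(-0.01+0j), 0.00-0.00j, (-0+0j)], [-0.02+0.00j, 0.01-0.00j, (-0+0j)]] + [[-0j,0.01+0.01j,(-0-0.01j)], [-0j,(0.02+0.06j),(0.02-0.03j)], [(0.01+0j),-0.05+0.08j,0.06-0.01j]] + [[0.00+0.00j, (0.01-0.01j), (-0+0.01j)], [0.00+0.00j, (0.02-0.06j), (0.02+0.03j)], [0.01-0.00j, -0.05-0.08j, (0.06+0.01j)]]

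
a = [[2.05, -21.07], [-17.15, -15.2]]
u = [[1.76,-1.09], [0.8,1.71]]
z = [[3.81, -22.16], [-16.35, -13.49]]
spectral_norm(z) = 26.75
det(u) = 3.88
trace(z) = -9.68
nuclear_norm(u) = 3.95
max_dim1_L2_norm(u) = 2.07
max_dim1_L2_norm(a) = 22.92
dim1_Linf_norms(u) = [1.76, 1.71]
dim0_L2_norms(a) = [17.27, 25.98]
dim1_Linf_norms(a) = [21.07, 17.15]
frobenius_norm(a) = 31.20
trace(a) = -13.15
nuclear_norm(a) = 41.93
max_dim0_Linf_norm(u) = 1.76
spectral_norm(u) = 2.12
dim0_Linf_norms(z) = [16.35, 22.16]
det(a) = -392.51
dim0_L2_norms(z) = [16.79, 25.94]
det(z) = -413.71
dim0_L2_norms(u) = [1.93, 2.03]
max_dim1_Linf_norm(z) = 22.16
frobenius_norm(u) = 2.80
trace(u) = 3.47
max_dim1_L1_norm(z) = 29.84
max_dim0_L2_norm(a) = 25.98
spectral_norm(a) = 27.83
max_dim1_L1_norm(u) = 2.85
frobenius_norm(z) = 30.90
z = u + a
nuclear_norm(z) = 42.22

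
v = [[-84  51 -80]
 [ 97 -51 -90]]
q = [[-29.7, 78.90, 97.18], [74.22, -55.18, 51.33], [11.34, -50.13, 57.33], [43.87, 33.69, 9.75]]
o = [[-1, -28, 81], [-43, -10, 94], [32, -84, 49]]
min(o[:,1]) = -84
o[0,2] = 81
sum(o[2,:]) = -3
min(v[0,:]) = -84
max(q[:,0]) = 74.22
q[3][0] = 43.87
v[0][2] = -80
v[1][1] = -51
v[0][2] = -80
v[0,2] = -80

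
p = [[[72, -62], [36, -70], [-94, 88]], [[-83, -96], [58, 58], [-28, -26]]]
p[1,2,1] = -26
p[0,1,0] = 36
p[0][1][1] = -70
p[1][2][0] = -28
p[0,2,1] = 88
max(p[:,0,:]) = 72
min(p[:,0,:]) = -96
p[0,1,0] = 36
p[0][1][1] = -70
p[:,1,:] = [[36, -70], [58, 58]]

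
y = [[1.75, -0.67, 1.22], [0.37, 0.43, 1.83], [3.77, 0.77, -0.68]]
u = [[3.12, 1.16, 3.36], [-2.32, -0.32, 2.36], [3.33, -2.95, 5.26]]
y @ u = [[11.08, -1.35, 10.72], [6.25, -5.11, 11.88], [7.71, 6.13, 10.91]]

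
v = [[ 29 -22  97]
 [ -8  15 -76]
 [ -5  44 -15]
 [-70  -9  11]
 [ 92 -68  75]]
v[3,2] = 11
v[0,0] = 29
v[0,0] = 29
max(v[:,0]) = 92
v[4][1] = -68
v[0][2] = 97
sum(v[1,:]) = -69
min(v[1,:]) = -76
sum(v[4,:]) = 99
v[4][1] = -68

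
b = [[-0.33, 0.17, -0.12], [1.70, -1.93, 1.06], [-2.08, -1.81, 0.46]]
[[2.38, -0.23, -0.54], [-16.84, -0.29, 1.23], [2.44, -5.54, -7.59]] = b @ [[-3.91, 0.88, 2.43], [1.3, 3.02, 1.31], [-7.25, 3.81, -0.35]]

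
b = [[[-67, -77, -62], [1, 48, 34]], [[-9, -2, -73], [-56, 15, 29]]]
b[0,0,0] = -67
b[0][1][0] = 1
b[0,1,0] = 1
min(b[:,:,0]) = -67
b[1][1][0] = -56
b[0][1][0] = 1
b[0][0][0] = -67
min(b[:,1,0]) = -56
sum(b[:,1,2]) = 63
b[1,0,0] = -9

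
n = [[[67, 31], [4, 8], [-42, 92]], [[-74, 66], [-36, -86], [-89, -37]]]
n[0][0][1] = 31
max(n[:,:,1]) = 92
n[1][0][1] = 66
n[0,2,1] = 92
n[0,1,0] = 4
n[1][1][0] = -36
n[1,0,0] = -74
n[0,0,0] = 67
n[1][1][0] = -36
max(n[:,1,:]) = 8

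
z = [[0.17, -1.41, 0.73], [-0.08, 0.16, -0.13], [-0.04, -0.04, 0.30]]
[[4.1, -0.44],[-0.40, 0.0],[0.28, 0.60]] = z@[[-1.43, -0.80],[-2.89, 1.28],[0.37, 2.05]]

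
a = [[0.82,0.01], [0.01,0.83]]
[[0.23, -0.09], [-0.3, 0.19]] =a @ [[0.28, -0.11],[-0.37, 0.23]]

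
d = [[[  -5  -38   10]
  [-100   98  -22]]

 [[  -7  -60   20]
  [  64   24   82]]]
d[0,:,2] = [10, -22]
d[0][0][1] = -38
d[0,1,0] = -100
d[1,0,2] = 20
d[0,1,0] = -100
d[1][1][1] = 24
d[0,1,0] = -100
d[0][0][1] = -38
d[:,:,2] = [[10, -22], [20, 82]]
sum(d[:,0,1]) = -98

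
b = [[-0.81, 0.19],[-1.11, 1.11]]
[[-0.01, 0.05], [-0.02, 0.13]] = b @ [[0.01, -0.05], [-0.01, 0.07]]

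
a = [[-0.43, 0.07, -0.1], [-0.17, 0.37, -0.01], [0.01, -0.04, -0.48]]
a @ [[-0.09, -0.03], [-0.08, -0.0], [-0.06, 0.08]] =[[0.04, 0.0], [-0.01, 0.00], [0.03, -0.04]]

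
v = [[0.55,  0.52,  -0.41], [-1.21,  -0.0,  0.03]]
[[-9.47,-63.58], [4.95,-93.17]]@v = [[71.72, -4.92, 1.98],[115.46, 2.57, -4.82]]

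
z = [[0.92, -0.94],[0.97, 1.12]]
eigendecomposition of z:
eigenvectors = [[0.07-0.70j,(0.07+0.7j)],[(-0.71+0j),(-0.71-0j)]]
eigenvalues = [(1.02+0.95j), (1.02-0.95j)]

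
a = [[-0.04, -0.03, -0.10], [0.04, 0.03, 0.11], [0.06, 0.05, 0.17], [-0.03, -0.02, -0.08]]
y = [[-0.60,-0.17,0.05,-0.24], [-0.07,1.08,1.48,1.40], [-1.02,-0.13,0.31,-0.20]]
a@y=[[0.13, -0.01, -0.08, -0.01],[-0.14, 0.01, 0.08, 0.01],[-0.21, 0.02, 0.13, 0.02],[0.1, -0.01, -0.06, -0.00]]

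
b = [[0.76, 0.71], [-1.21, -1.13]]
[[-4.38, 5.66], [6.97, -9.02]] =b @ [[-4.01, 2.68],[-1.87, 5.11]]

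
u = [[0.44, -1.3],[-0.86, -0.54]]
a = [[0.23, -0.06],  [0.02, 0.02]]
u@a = [[0.08, -0.05], [-0.21, 0.04]]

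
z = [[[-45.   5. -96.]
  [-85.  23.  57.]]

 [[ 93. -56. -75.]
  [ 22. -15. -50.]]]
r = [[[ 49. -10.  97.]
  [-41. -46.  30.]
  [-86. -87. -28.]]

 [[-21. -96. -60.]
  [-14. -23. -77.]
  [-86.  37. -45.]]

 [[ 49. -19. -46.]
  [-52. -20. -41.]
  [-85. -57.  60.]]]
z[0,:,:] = [[-45.0, 5.0, -96.0], [-85.0, 23.0, 57.0]]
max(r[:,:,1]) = 37.0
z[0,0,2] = -96.0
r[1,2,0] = -86.0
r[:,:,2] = [[97.0, 30.0, -28.0], [-60.0, -77.0, -45.0], [-46.0, -41.0, 60.0]]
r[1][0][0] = -21.0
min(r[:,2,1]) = -87.0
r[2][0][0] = 49.0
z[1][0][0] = 93.0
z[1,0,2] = -75.0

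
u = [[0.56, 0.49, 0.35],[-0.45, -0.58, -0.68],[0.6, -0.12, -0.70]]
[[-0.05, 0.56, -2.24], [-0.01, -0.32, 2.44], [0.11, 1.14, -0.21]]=u @ [[1.06, 2.01, -1.14], [-2.1, -1.4, -3.16], [1.11, 0.34, -0.14]]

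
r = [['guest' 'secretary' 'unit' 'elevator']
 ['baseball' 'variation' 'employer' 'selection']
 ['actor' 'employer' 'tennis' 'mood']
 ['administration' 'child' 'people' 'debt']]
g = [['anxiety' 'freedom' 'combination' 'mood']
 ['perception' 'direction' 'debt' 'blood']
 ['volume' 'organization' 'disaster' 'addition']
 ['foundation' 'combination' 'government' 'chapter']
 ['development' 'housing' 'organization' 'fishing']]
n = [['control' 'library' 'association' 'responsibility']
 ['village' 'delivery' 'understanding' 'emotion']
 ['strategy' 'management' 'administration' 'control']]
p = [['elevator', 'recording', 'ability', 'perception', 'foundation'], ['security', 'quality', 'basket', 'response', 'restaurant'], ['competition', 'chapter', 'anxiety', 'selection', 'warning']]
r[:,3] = ['elevator', 'selection', 'mood', 'debt']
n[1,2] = 'understanding'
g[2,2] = 'disaster'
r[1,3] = 'selection'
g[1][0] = 'perception'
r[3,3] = 'debt'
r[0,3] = 'elevator'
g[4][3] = 'fishing'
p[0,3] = 'perception'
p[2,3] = 'selection'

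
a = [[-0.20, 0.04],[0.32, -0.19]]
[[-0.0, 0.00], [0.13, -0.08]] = a @ [[-0.19, 0.12], [-1.01, 0.63]]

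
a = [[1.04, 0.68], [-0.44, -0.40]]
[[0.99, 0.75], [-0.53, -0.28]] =a @ [[0.34, 0.94], [0.94, -0.34]]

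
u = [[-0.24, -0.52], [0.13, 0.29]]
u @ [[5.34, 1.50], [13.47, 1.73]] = [[-8.29, -1.26], [4.6, 0.7]]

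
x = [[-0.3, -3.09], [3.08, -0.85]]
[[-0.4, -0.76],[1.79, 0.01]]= x@[[0.6, 0.07], [0.07, 0.24]]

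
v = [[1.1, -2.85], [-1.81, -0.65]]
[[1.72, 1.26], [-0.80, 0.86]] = v@[[0.58, -0.28], [-0.38, -0.55]]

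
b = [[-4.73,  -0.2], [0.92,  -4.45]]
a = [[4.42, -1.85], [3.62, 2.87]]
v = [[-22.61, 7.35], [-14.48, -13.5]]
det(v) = 411.66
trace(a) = 7.29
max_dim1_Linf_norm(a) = 4.42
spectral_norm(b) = 5.01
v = a @ b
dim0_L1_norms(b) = [5.65, 4.65]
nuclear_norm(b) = 9.25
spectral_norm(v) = 26.88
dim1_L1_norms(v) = [29.96, 27.98]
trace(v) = -36.11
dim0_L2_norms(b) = [4.82, 4.45]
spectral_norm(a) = 5.73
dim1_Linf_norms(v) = [22.61, 14.48]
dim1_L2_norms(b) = [4.73, 4.54]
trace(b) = -9.18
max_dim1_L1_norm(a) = 6.49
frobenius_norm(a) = 6.66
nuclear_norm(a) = 9.11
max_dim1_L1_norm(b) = 5.37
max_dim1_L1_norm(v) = 29.96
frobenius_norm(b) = 6.56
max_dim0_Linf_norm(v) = 22.61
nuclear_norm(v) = 42.20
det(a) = 19.38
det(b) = 21.23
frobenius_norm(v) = 30.94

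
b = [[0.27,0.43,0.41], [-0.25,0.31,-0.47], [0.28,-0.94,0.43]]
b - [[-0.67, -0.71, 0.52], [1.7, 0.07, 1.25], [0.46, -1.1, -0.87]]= [[0.94, 1.14, -0.11],  [-1.95, 0.24, -1.72],  [-0.18, 0.16, 1.30]]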